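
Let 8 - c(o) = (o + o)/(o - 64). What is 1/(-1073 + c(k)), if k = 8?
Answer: -7/7453 ≈ -0.00093922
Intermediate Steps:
c(o) = 8 - 2*o/(-64 + o) (c(o) = 8 - (o + o)/(o - 64) = 8 - 2*o/(-64 + o))
1/(-1073 + c(k)) = 1/(-1073 + 2*(-256 + 3*8)/(-64 + 8)) = 1/(-1073 + 2*(-256 + 24)/(-56)) = 1/(-1073 + 2*(-1/56)*(-232)) = 1/(-1073 + 58/7) = 1/(-7453/7) = -7/7453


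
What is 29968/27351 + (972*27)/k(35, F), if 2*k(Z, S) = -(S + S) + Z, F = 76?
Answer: -159121448/355563 ≈ -447.52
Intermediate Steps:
k(Z, S) = Z/2 - S (k(Z, S) = (-(S + S) + Z)/2 = (-2*S + Z)/2 = (Z - 2*S)/2 = Z/2 - S)
29968/27351 + (972*27)/k(35, F) = 29968/27351 + (972*27)/((1/2)*35 - 1*76) = 29968*(1/27351) + 26244/(35/2 - 76) = 29968/27351 + 26244/(-117/2) = 29968/27351 + 26244*(-2/117) = 29968/27351 - 5832/13 = -159121448/355563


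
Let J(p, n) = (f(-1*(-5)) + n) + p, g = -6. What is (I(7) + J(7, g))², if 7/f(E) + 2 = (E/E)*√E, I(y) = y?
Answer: 729 + 308*√5 ≈ 1417.7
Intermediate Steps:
f(E) = 7/(-2 + √E) (f(E) = 7/(-2 + (E/E)*√E) = 7/(-2 + 1*√E) = 7/(-2 + √E))
J(p, n) = n + p + 35/(-10 + 5*√5) (J(p, n) = (7*(-1*(-5))/((-1*(-5))^(3/2) - (-2)*(-5)) + n) + p = (7*5/(5^(3/2) - 2*5) + n) + p = (7*5/(5*√5 - 10) + n) + p = (7*5/(-10 + 5*√5) + n) + p = (35/(-10 + 5*√5) + n) + p = (n + 35/(-10 + 5*√5)) + p = n + p + 35/(-10 + 5*√5))
(I(7) + J(7, g))² = (7 + (14 - 6 + 7 + 7*√5))² = (7 + (15 + 7*√5))² = (22 + 7*√5)²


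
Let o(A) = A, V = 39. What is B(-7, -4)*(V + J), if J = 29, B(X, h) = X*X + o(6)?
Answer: 3740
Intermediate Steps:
B(X, h) = 6 + X**2 (B(X, h) = X*X + 6 = X**2 + 6 = 6 + X**2)
B(-7, -4)*(V + J) = (6 + (-7)**2)*(39 + 29) = (6 + 49)*68 = 55*68 = 3740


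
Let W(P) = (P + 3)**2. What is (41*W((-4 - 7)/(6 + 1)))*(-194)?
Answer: -795400/49 ≈ -16233.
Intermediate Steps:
W(P) = (3 + P)**2
(41*W((-4 - 7)/(6 + 1)))*(-194) = (41*(3 + (-4 - 7)/(6 + 1))**2)*(-194) = (41*(3 - 11/7)**2)*(-194) = (41*(10/7)**2)*(-194) = (41*(100/49))*(-194) = (4100/49)*(-194) = -795400/49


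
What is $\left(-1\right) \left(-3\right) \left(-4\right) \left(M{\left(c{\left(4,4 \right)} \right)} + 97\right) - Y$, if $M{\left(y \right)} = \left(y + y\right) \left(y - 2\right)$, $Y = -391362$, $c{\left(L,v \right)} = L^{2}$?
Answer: $384822$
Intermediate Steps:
$M{\left(y \right)} = 2 y \left(-2 + y\right)$
$\left(-1\right) \left(-3\right) \left(-4\right) \left(M{\left(c{\left(4,4 \right)} \right)} + 97\right) - Y = \left(-1\right) \left(-3\right) \left(-4\right) \left(2 \cdot 4^{2} \left(-2 + 4^{2}\right) + 97\right) - -391362 = 3 \left(-4\right) \left(2 \cdot 16 \left(-2 + 16\right) + 97\right) + 391362 = - 12 \left(2 \cdot 16 \cdot 14 + 97\right) + 391362 = - 12 \left(448 + 97\right) + 391362 = \left(-12\right) 545 + 391362 = -6540 + 391362 = 384822$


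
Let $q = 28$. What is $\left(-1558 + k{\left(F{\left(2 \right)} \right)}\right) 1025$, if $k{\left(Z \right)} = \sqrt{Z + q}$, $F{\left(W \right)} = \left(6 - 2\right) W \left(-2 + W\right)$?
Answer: $-1596950 + 2050 \sqrt{7} \approx -1.5915 \cdot 10^{6}$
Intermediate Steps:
$F{\left(W \right)} = 4 W \left(-2 + W\right)$
$k{\left(Z \right)} = \sqrt{28 + Z}$ ($k{\left(Z \right)} = \sqrt{Z + 28} = \sqrt{28 + Z}$)
$\left(-1558 + k{\left(F{\left(2 \right)} \right)}\right) 1025 = \left(-1558 + \sqrt{28 + 4 \cdot 2 \left(-2 + 2\right)}\right) 1025 = \left(-1558 + \sqrt{28 + 4 \cdot 2 \cdot 0}\right) 1025 = \left(-1558 + \sqrt{28 + 0}\right) 1025 = \left(-1558 + \sqrt{28}\right) 1025 = \left(-1558 + 2 \sqrt{7}\right) 1025 = -1596950 + 2050 \sqrt{7}$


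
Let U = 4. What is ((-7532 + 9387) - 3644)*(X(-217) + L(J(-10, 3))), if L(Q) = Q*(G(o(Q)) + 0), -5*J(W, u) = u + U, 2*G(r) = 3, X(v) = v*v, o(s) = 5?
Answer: -842384641/10 ≈ -8.4238e+7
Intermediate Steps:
X(v) = v**2
G(r) = 3/2 (G(r) = (1/2)*3 = 3/2)
J(W, u) = -4/5 - u/5 (J(W, u) = -(u + 4)/5 = -(4 + u)/5 = -4/5 - u/5)
L(Q) = 3*Q/2 (L(Q) = Q*(3/2 + 0) = Q*(3/2) = 3*Q/2)
((-7532 + 9387) - 3644)*(X(-217) + L(J(-10, 3))) = ((-7532 + 9387) - 3644)*((-217)**2 + 3*(-4/5 - 1/5*3)/2) = (1855 - 3644)*(47089 + 3*(-4/5 - 3/5)/2) = -1789*(47089 + (3/2)*(-7/5)) = -1789*(47089 - 21/10) = -1789*470869/10 = -842384641/10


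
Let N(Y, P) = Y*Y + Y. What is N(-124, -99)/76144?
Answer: 3813/19036 ≈ 0.20030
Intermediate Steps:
N(Y, P) = Y + Y**2 (N(Y, P) = Y**2 + Y = Y + Y**2)
N(-124, -99)/76144 = -124*(1 - 124)/76144 = -124*(-123)*(1/76144) = 15252*(1/76144) = 3813/19036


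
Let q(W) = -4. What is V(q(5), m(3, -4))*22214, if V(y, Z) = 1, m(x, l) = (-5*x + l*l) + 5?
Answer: 22214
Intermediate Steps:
m(x, l) = 5 + l² - 5*x (m(x, l) = (-5*x + l²) + 5 = (l² - 5*x) + 5 = 5 + l² - 5*x)
V(q(5), m(3, -4))*22214 = 1*22214 = 22214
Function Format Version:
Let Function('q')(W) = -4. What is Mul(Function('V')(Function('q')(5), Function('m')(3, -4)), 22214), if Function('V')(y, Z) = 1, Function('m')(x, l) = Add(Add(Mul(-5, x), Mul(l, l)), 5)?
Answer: 22214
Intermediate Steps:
Function('m')(x, l) = Add(5, Pow(l, 2), Mul(-5, x)) (Function('m')(x, l) = Add(Add(Mul(-5, x), Pow(l, 2)), 5) = Add(Add(Pow(l, 2), Mul(-5, x)), 5) = Add(5, Pow(l, 2), Mul(-5, x)))
Mul(Function('V')(Function('q')(5), Function('m')(3, -4)), 22214) = Mul(1, 22214) = 22214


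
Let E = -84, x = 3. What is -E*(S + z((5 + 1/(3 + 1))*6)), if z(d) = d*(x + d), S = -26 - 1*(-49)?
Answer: 93219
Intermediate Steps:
S = 23 (S = -26 + 49 = 23)
z(d) = d*(3 + d)
-E*(S + z((5 + 1/(3 + 1))*6)) = -(-84)*(23 + ((5 + 1/(3 + 1))*6)*(3 + (5 + 1/(3 + 1))*6)) = -(-84)*(23 + ((5 + 1/4)*6)*(3 + (5 + 1/4)*6)) = -(-84)*(23 + ((21/4)*6)*(3 + (21/4)*6)) = -(-84)*(23 + 63*(3 + 63/2)/2) = -(-84)*(23 + (63/2)*(69/2)) = -(-84)*(23 + 4347/4) = -(-84)*4439/4 = -1*(-93219) = 93219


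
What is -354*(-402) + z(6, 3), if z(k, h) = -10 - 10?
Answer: 142288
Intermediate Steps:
z(k, h) = -20
-354*(-402) + z(6, 3) = -354*(-402) - 20 = 142308 - 20 = 142288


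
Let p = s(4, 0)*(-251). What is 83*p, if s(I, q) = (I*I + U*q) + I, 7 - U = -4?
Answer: -416660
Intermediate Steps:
U = 11 (U = 7 - 1*(-4) = 7 + 4 = 11)
s(I, q) = I + I**2 + 11*q (s(I, q) = (I*I + 11*q) + I = (I**2 + 11*q) + I = I + I**2 + 11*q)
p = -5020 (p = (4 + 4**2 + 11*0)*(-251) = (4 + 16 + 0)*(-251) = 20*(-251) = -5020)
83*p = 83*(-5020) = -416660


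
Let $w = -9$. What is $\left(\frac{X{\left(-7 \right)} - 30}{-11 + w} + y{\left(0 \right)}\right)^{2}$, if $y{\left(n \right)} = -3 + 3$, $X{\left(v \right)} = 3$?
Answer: $\frac{729}{400} \approx 1.8225$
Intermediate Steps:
$y{\left(n \right)} = 0$
$\left(\frac{X{\left(-7 \right)} - 30}{-11 + w} + y{\left(0 \right)}\right)^{2} = \left(\frac{3 - 30}{-11 - 9} + 0\right)^{2} = \left(- \frac{27}{-20} + 0\right)^{2} = \left(\left(-27\right) \left(- \frac{1}{20}\right) + 0\right)^{2} = \left(\frac{27}{20} + 0\right)^{2} = \left(\frac{27}{20}\right)^{2} = \frac{729}{400}$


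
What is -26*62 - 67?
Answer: -1679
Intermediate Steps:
-26*62 - 67 = -1612 - 67 = -1679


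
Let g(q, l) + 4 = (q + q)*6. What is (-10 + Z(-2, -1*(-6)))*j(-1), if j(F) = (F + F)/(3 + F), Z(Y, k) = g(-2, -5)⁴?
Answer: -614646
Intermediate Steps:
g(q, l) = -4 + 12*q (g(q, l) = -4 + (q + q)*6 = -4 + (2*q)*6 = -4 + 12*q)
Z(Y, k) = 614656 (Z(Y, k) = (-4 + 12*(-2))⁴ = (-4 - 24)⁴ = (-28)⁴ = 614656)
j(F) = 2*F/(3 + F) (j(F) = (2*F)/(3 + F) = 2*F/(3 + F))
(-10 + Z(-2, -1*(-6)))*j(-1) = (-10 + 614656)*(2*(-1)/(3 - 1)) = 614646*(2*(-1)/2) = 614646*(2*(-1)*(½)) = 614646*(-1) = -614646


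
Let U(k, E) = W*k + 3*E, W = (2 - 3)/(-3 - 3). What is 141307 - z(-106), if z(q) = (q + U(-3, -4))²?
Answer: 509059/4 ≈ 1.2726e+5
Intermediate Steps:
W = ⅙ (W = -1/(-6) = -1*(-⅙) = ⅙ ≈ 0.16667)
U(k, E) = 3*E + k/6 (U(k, E) = k/6 + 3*E = 3*E + k/6)
z(q) = (-25/2 + q)² (z(q) = (q + (3*(-4) + (⅙)*(-3)))² = (q + (-12 - ½))² = (q - 25/2)² = (-25/2 + q)²)
141307 - z(-106) = 141307 - (-25 + 2*(-106))²/4 = 141307 - (-25 - 212)²/4 = 141307 - (-237)²/4 = 141307 - 56169/4 = 509059/4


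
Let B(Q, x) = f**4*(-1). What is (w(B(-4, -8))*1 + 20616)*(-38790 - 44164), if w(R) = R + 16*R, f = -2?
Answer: -1687616176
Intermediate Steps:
B(Q, x) = -16 (B(Q, x) = (-2)**4*(-1) = 16*(-1) = -16)
w(R) = 17*R
(w(B(-4, -8))*1 + 20616)*(-38790 - 44164) = ((17*(-16))*1 + 20616)*(-38790 - 44164) = (-272*1 + 20616)*(-82954) = (-272 + 20616)*(-82954) = 20344*(-82954) = -1687616176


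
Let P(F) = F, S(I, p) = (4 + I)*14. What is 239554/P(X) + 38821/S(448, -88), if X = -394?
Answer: -750301119/1246616 ≈ -601.87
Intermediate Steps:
S(I, p) = 56 + 14*I
239554/P(X) + 38821/S(448, -88) = 239554/(-394) + 38821/(56 + 14*448) = 239554*(-1/394) + 38821/(56 + 6272) = -119777/197 + 38821/6328 = -750301119/1246616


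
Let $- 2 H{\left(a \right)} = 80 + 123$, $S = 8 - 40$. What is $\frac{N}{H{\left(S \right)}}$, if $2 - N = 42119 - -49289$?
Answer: $\frac{26116}{29} \approx 900.55$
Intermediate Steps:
$S = -32$ ($S = 8 - 40 = -32$)
$H{\left(a \right)} = - \frac{203}{2}$ ($H{\left(a \right)} = - \frac{80 + 123}{2} = \left(- \frac{1}{2}\right) 203 = - \frac{203}{2}$)
$N = -91406$ ($N = 2 - \left(42119 - -49289\right) = 2 - \left(42119 + 49289\right) = 2 - 91408 = -91406$)
$\frac{N}{H{\left(S \right)}} = - \frac{91406}{- \frac{203}{2}} = \left(-91406\right) \left(- \frac{2}{203}\right) = \frac{26116}{29}$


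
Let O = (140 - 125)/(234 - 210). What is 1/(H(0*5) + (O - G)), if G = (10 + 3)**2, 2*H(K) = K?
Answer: -8/1347 ≈ -0.0059391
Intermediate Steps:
H(K) = K/2
O = 5/8 (O = 15/24 = 15*(1/24) = 5/8 ≈ 0.62500)
G = 169 (G = 13**2 = 169)
1/(H(0*5) + (O - G)) = 1/((0*5)/2 + (5/8 - 1*169)) = 1/((1/2)*0 + (5/8 - 169)) = 1/(0 - 1347/8) = 1/(-1347/8) = -8/1347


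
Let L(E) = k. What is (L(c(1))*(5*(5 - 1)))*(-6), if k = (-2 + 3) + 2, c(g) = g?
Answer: -360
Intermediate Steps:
k = 3 (k = 1 + 2 = 3)
L(E) = 3
(L(c(1))*(5*(5 - 1)))*(-6) = (3*(5*(5 - 1)))*(-6) = (3*(5*4))*(-6) = (3*20)*(-6) = 60*(-6) = -360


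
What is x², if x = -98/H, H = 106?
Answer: 2401/2809 ≈ 0.85475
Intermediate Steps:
x = -49/53 (x = -98/106 = -98*1/106 = -49/53 ≈ -0.92453)
x² = (-49/53)² = 2401/2809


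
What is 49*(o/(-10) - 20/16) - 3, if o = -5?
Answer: -159/4 ≈ -39.750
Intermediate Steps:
49*(o/(-10) - 20/16) - 3 = 49*(-5/(-10) - 20/16) - 3 = 49*(-5*(-1/10) - 20*1/16) - 3 = 49*(1/2 - 5/4) - 3 = 49*(-3/4) - 3 = -147/4 - 3 = -159/4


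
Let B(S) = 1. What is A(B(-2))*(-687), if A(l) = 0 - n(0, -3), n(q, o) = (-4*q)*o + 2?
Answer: 1374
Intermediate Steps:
n(q, o) = 2 - 4*o*q (n(q, o) = -4*o*q + 2 = 2 - 4*o*q)
A(l) = -2 (A(l) = 0 - (2 - 4*(-3)*0) = 0 - (2 + 0) = 0 - 1*2 = 0 - 2 = -2)
A(B(-2))*(-687) = -2*(-687) = 1374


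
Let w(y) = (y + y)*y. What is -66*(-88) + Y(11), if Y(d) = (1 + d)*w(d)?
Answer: 8712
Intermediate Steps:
w(y) = 2*y² (w(y) = (2*y)*y = 2*y²)
Y(d) = 2*d²*(1 + d) (Y(d) = (1 + d)*(2*d²) = 2*d²*(1 + d))
-66*(-88) + Y(11) = -66*(-88) + 2*11²*(1 + 11) = 5808 + 2*121*12 = 5808 + 2904 = 8712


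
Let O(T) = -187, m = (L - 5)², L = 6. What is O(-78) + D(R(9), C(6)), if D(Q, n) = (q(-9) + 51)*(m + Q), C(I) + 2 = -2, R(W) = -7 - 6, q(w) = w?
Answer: -691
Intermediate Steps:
m = 1 (m = (6 - 5)² = 1² = 1)
R(W) = -13
C(I) = -4 (C(I) = -2 - 2 = -4)
D(Q, n) = 42 + 42*Q (D(Q, n) = (-9 + 51)*(1 + Q) = 42*(1 + Q) = 42 + 42*Q)
O(-78) + D(R(9), C(6)) = -187 + (42 + 42*(-13)) = -187 + (42 - 546) = -187 - 504 = -691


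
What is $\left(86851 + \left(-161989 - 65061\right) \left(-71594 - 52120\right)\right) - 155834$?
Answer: $28089194717$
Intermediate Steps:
$\left(86851 + \left(-161989 - 65061\right) \left(-71594 - 52120\right)\right) - 155834 = \left(86851 - -28089263700\right) - 155834 = \left(86851 + 28089263700\right) - 155834 = 28089350551 - 155834 = 28089194717$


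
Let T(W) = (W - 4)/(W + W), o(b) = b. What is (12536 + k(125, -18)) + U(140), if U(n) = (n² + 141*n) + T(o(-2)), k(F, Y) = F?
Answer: 104005/2 ≈ 52003.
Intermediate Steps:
T(W) = (-4 + W)/(2*W) (T(W) = (-4 + W)/((2*W)) = (-4 + W)*(1/(2*W)) = (-4 + W)/(2*W))
U(n) = 3/2 + n² + 141*n (U(n) = (n² + 141*n) + (½)*(-4 - 2)/(-2) = (n² + 141*n) + (½)*(-½)*(-6) = (n² + 141*n) + 3/2 = 3/2 + n² + 141*n)
(12536 + k(125, -18)) + U(140) = (12536 + 125) + (3/2 + 140² + 141*140) = 12661 + (3/2 + 19600 + 19740) = 12661 + 78683/2 = 104005/2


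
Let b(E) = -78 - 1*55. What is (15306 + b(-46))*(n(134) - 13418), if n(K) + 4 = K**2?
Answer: 68794382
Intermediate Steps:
b(E) = -133 (b(E) = -78 - 55 = -133)
n(K) = -4 + K**2
(15306 + b(-46))*(n(134) - 13418) = (15306 - 133)*((-4 + 134**2) - 13418) = 15173*((-4 + 17956) - 13418) = 15173*(17952 - 13418) = 15173*4534 = 68794382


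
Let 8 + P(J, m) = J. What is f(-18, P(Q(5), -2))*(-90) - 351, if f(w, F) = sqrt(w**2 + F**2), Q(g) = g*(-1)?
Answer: -351 - 90*sqrt(493) ≈ -2349.3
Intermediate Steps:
Q(g) = -g
P(J, m) = -8 + J
f(w, F) = sqrt(F**2 + w**2)
f(-18, P(Q(5), -2))*(-90) - 351 = sqrt((-8 - 1*5)**2 + (-18)**2)*(-90) - 351 = sqrt((-8 - 5)**2 + 324)*(-90) - 351 = sqrt((-13)**2 + 324)*(-90) - 351 = sqrt(169 + 324)*(-90) - 351 = sqrt(493)*(-90) - 351 = -90*sqrt(493) - 351 = -351 - 90*sqrt(493)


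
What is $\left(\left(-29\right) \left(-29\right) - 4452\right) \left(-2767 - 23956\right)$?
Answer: $96496753$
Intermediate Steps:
$\left(\left(-29\right) \left(-29\right) - 4452\right) \left(-2767 - 23956\right) = \left(841 - 4452\right) \left(-26723\right) = \left(-3611\right) \left(-26723\right) = 96496753$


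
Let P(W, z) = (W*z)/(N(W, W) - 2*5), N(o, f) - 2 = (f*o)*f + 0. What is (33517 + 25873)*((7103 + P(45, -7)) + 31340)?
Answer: 208031916545240/91117 ≈ 2.2831e+9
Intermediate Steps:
N(o, f) = 2 + o*f² (N(o, f) = 2 + ((f*o)*f + 0) = 2 + (o*f² + 0) = 2 + o*f²)
P(W, z) = W*z/(-8 + W³) (P(W, z) = (W*z)/((2 + W*W²) - 2*5) = (W*z)/((2 + W³) - 10) = (W*z)/(-8 + W³) = W*z/(-8 + W³))
(33517 + 25873)*((7103 + P(45, -7)) + 31340) = (33517 + 25873)*((7103 + 45*(-7)/(-8 + 45³)) + 31340) = 59390*((7103 + 45*(-7)/(-8 + 91125)) + 31340) = 59390*((7103 + 45*(-7)/91117) + 31340) = 59390*((7103 + 45*(-7)*(1/91117)) + 31340) = 59390*((7103 - 315/91117) + 31340) = 59390*(647203736/91117 + 31340) = 59390*(3502810516/91117) = 208031916545240/91117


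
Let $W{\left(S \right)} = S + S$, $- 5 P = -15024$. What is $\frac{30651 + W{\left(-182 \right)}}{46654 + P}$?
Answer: $\frac{151435}{248294} \approx 0.6099$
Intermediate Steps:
$P = \frac{15024}{5}$ ($P = \left(- \frac{1}{5}\right) \left(-15024\right) = \frac{15024}{5} \approx 3004.8$)
$W{\left(S \right)} = 2 S$
$\frac{30651 + W{\left(-182 \right)}}{46654 + P} = \frac{30651 + 2 \left(-182\right)}{46654 + \frac{15024}{5}} = \frac{30651 - 364}{\frac{248294}{5}} = 30287 \cdot \frac{5}{248294} = \frac{151435}{248294}$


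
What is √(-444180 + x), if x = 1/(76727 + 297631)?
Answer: I*√62249122904631162/374358 ≈ 666.47*I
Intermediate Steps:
x = 1/374358 ≈ 2.6712e-6
√(-444180 + x) = √(-444180 + 1/374358) = √(-166282336439/374358) = I*√62249122904631162/374358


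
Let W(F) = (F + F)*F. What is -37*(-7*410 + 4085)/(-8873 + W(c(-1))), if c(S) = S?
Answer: 14985/2957 ≈ 5.0676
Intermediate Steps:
W(F) = 2*F² (W(F) = (2*F)*F = 2*F²)
-37*(-7*410 + 4085)/(-8873 + W(c(-1))) = -37*(-7*410 + 4085)/(-8873 + 2*(-1)²) = -37*(-2870 + 4085)/(-8873 + 2*1) = -44955/(-8873 + 2) = -44955/(-8871) = -44955*(-1)/8871 = -37*(-405/2957) = 14985/2957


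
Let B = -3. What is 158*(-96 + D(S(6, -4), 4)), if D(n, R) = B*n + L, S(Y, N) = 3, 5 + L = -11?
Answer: -19118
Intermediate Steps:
L = -16 (L = -5 - 11 = -16)
D(n, R) = -16 - 3*n (D(n, R) = -3*n - 16 = -16 - 3*n)
158*(-96 + D(S(6, -4), 4)) = 158*(-96 + (-16 - 3*3)) = 158*(-96 + (-16 - 9)) = 158*(-96 - 25) = 158*(-121) = -19118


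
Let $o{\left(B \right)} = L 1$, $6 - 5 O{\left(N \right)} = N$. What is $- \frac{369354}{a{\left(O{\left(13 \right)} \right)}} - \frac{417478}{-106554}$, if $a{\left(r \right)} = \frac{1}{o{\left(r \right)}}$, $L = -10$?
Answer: $\frac{196780939319}{53277} \approx 3.6935 \cdot 10^{6}$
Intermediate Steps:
$O{\left(N \right)} = \frac{6}{5} - \frac{N}{5}$
$o{\left(B \right)} = -10$ ($o{\left(B \right)} = \left(-10\right) 1 = -10$)
$a{\left(r \right)} = - \frac{1}{10}$ ($a{\left(r \right)} = \frac{1}{-10} = - \frac{1}{10}$)
$- \frac{369354}{a{\left(O{\left(13 \right)} \right)}} - \frac{417478}{-106554} = - \frac{369354}{- \frac{1}{10}} - \frac{417478}{-106554} = \left(-369354\right) \left(-10\right) - - \frac{208739}{53277} = 3693540 + \frac{208739}{53277} = \frac{196780939319}{53277}$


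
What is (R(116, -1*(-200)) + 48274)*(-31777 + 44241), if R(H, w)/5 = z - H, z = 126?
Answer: 602310336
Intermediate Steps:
R(H, w) = 630 - 5*H (R(H, w) = 5*(126 - H) = 630 - 5*H)
(R(116, -1*(-200)) + 48274)*(-31777 + 44241) = ((630 - 5*116) + 48274)*(-31777 + 44241) = ((630 - 580) + 48274)*12464 = (50 + 48274)*12464 = 48324*12464 = 602310336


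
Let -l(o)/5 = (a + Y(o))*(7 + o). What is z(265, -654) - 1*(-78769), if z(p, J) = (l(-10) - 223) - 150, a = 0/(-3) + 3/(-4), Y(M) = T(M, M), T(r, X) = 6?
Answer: 313899/4 ≈ 78475.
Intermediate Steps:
Y(M) = 6
a = -3/4 (a = 0*(-1/3) + 3*(-1/4) = 0 - 3/4 = -3/4 ≈ -0.75000)
l(o) = -735/4 - 105*o/4 (l(o) = -5*(-3/4 + 6)*(7 + o) = -105*(7 + o)/4 = -5*(147/4 + 21*o/4) = -735/4 - 105*o/4)
z(p, J) = -1177/4 (z(p, J) = ((-735/4 - 105/4*(-10)) - 223) - 150 = ((-735/4 + 525/2) - 223) - 150 = (315/4 - 223) - 150 = -577/4 - 150 = -1177/4)
z(265, -654) - 1*(-78769) = -1177/4 - 1*(-78769) = -1177/4 + 78769 = 313899/4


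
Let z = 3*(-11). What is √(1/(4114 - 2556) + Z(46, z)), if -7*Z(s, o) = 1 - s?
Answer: √764696002/10906 ≈ 2.5356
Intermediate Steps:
z = -33
Z(s, o) = -⅐ + s/7 (Z(s, o) = -(1 - s)/7 = -⅐ + s/7)
√(1/(4114 - 2556) + Z(46, z)) = √(1/(4114 - 2556) + (-⅐ + (⅐)*46)) = √(1/1558 + (-⅐ + 46/7)) = √(1/1558 + 45/7) = √(70117/10906) = √764696002/10906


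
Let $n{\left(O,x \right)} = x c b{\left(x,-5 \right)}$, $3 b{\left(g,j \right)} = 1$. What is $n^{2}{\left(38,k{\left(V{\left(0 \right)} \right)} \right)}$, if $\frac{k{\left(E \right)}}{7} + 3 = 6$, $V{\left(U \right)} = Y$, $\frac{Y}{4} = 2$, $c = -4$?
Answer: $784$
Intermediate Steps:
$Y = 8$ ($Y = 4 \cdot 2 = 8$)
$b{\left(g,j \right)} = \frac{1}{3}$ ($b{\left(g,j \right)} = \frac{1}{3} \cdot 1 = \frac{1}{3}$)
$V{\left(U \right)} = 8$
$k{\left(E \right)} = 21$ ($k{\left(E \right)} = -21 + 7 \cdot 6 = -21 + 42 = 21$)
$n{\left(O,x \right)} = - \frac{4 x}{3}$ ($n{\left(O,x \right)} = x \left(-4\right) \frac{1}{3} = - 4 x \frac{1}{3} = - \frac{4 x}{3}$)
$n^{2}{\left(38,k{\left(V{\left(0 \right)} \right)} \right)} = \left(\left(- \frac{4}{3}\right) 21\right)^{2} = \left(-28\right)^{2} = 784$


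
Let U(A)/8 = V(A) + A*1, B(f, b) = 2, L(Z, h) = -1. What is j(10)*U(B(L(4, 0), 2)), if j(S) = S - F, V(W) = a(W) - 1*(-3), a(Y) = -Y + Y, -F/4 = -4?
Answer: -240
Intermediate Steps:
F = 16 (F = -4*(-4) = 16)
a(Y) = 0
V(W) = 3 (V(W) = 0 - 1*(-3) = 0 + 3 = 3)
U(A) = 24 + 8*A (U(A) = 8*(3 + A*1) = 8*(3 + A) = 24 + 8*A)
j(S) = -16 + S (j(S) = S - 1*16 = S - 16 = -16 + S)
j(10)*U(B(L(4, 0), 2)) = (-16 + 10)*(24 + 8*2) = -6*(24 + 16) = -6*40 = -240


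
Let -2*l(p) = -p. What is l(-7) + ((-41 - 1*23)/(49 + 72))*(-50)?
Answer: 5553/242 ≈ 22.946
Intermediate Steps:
l(p) = p/2 (l(p) = -(-1)*p/2 = p/2)
l(-7) + ((-41 - 1*23)/(49 + 72))*(-50) = (½)*(-7) + ((-41 - 1*23)/(49 + 72))*(-50) = -7/2 + ((-41 - 23)/121)*(-50) = -7/2 - 64*1/121*(-50) = -7/2 - 64/121*(-50) = -7/2 + 3200/121 = 5553/242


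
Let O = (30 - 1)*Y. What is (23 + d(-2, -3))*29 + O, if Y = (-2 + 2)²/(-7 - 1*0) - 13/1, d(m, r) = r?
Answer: 203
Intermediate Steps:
Y = -13 (Y = 0²/(-7 + 0) - 13*1 = 0/(-7) - 13 = 0*(-⅐) - 13 = 0 - 13 = -13)
O = -377 (O = (30 - 1)*(-13) = 29*(-13) = -377)
(23 + d(-2, -3))*29 + O = (23 - 3)*29 - 377 = 20*29 - 377 = 580 - 377 = 203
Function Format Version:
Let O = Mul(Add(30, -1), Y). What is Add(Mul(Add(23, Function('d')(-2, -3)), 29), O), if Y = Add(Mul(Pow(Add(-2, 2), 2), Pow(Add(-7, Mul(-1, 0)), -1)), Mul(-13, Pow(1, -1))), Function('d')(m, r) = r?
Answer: 203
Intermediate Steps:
Y = -13 (Y = Add(Mul(Pow(0, 2), Pow(Add(-7, 0), -1)), Mul(-13, 1)) = Add(Mul(0, Pow(-7, -1)), -13) = Add(Mul(0, Rational(-1, 7)), -13) = Add(0, -13) = -13)
O = -377 (O = Mul(Add(30, -1), -13) = Mul(29, -13) = -377)
Add(Mul(Add(23, Function('d')(-2, -3)), 29), O) = Add(Mul(Add(23, -3), 29), -377) = Add(Mul(20, 29), -377) = Add(580, -377) = 203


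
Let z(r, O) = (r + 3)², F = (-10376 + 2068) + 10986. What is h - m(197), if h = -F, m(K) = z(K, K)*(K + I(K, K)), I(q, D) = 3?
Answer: -8002678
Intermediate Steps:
F = 2678 (F = -8308 + 10986 = 2678)
z(r, O) = (3 + r)²
m(K) = (3 + K)³ (m(K) = (3 + K)²*(K + 3) = (3 + K)²*(3 + K) = (3 + K)³)
h = -2678 (h = -1*2678 = -2678)
h - m(197) = -2678 - (3 + 197)³ = -2678 - 1*200³ = -2678 - 1*8000000 = -2678 - 8000000 = -8002678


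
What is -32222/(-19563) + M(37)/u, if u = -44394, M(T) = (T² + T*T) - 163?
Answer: 460029581/289493274 ≈ 1.5891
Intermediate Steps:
M(T) = -163 + 2*T² (M(T) = (T² + T²) - 163 = 2*T² - 163 = -163 + 2*T²)
-32222/(-19563) + M(37)/u = -32222/(-19563) + (-163 + 2*37²)/(-44394) = -32222*(-1/19563) + (-163 + 2*1369)*(-1/44394) = 32222/19563 + (-163 + 2738)*(-1/44394) = 32222/19563 + 2575*(-1/44394) = 32222/19563 - 2575/44394 = 460029581/289493274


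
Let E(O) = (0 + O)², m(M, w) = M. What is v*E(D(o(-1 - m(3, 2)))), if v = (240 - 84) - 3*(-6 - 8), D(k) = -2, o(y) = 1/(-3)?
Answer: 792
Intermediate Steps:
o(y) = -⅓
E(O) = O²
v = 198 (v = 156 - 3*(-14) = 156 + 42 = 198)
v*E(D(o(-1 - m(3, 2)))) = 198*(-2)² = 198*4 = 792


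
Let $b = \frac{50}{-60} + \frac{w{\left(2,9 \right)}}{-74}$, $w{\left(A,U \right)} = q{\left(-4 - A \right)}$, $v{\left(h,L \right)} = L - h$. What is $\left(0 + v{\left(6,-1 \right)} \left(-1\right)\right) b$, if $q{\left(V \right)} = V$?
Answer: $- \frac{1169}{222} \approx -5.2658$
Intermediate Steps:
$w{\left(A,U \right)} = -4 - A$
$b = - \frac{167}{222}$ ($b = \frac{50}{-60} + \frac{-4 - 2}{-74} = 50 \left(- \frac{1}{60}\right) + \left(-4 - 2\right) \left(- \frac{1}{74}\right) = - \frac{5}{6} - - \frac{3}{37} = - \frac{5}{6} + \frac{3}{37} = - \frac{167}{222} \approx -0.75225$)
$\left(0 + v{\left(6,-1 \right)} \left(-1\right)\right) b = \left(0 + \left(-1 - 6\right) \left(-1\right)\right) \left(- \frac{167}{222}\right) = \left(0 - -7\right) \left(- \frac{167}{222}\right) = \left(0 + 7\right) \left(- \frac{167}{222}\right) = 7 \left(- \frac{167}{222}\right) = - \frac{1169}{222}$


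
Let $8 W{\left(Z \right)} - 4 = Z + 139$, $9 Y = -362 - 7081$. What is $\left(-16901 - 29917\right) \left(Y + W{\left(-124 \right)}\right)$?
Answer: $\frac{154429173}{4} \approx 3.8607 \cdot 10^{7}$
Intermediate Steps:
$Y = -827$ ($Y = \frac{-362 - 7081}{9} = \frac{1}{9} \left(-7443\right) = -827$)
$W{\left(Z \right)} = \frac{143}{8} + \frac{Z}{8}$ ($W{\left(Z \right)} = \frac{1}{2} + \frac{Z + 139}{8} = \frac{1}{2} + \frac{139 + Z}{8} = \frac{1}{2} + \left(\frac{139}{8} + \frac{Z}{8}\right) = \frac{143}{8} + \frac{Z}{8}$)
$\left(-16901 - 29917\right) \left(Y + W{\left(-124 \right)}\right) = \left(-16901 - 29917\right) \left(-827 + \left(\frac{143}{8} + \frac{1}{8} \left(-124\right)\right)\right) = - 46818 \left(-827 + \left(\frac{143}{8} - \frac{31}{2}\right)\right) = - 46818 \left(-827 + \frac{19}{8}\right) = \left(-46818\right) \left(- \frac{6597}{8}\right) = \frac{154429173}{4}$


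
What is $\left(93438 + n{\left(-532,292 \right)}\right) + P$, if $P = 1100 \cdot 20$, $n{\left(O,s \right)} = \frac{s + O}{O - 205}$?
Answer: $\frac{85078046}{737} \approx 1.1544 \cdot 10^{5}$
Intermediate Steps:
$n{\left(O,s \right)} = \frac{O + s}{-205 + O}$
$P = 22000$
$\left(93438 + n{\left(-532,292 \right)}\right) + P = \left(93438 + \frac{-532 + 292}{-205 - 532}\right) + 22000 = \left(93438 + \frac{1}{-737} \left(-240\right)\right) + 22000 = \left(93438 - - \frac{240}{737}\right) + 22000 = \left(93438 + \frac{240}{737}\right) + 22000 = \frac{68864046}{737} + 22000 = \frac{85078046}{737}$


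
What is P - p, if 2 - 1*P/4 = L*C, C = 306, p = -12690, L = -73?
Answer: 102050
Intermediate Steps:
P = 89360 (P = 8 - (-292)*306 = 8 - 4*(-22338) = 8 + 89352 = 89360)
P - p = 89360 - 1*(-12690) = 89360 + 12690 = 102050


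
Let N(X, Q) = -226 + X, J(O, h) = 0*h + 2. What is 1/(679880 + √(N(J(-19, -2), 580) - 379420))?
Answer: 169970/115559298511 - I*√94911/231118597022 ≈ 1.4708e-6 - 1.333e-9*I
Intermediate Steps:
J(O, h) = 2 (J(O, h) = 0 + 2 = 2)
1/(679880 + √(N(J(-19, -2), 580) - 379420)) = 1/(679880 + √((-226 + 2) - 379420)) = 1/(679880 + √(-224 - 379420)) = 1/(679880 + √(-379644)) = 1/(679880 + 2*I*√94911)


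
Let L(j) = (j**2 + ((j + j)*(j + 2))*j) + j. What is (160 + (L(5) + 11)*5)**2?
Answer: 4473225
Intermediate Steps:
L(j) = j + j**2 + 2*j**2*(2 + j) (L(j) = (j**2 + ((2*j)*(2 + j))*j) + j = (j**2 + (2*j*(2 + j))*j) + j = (j**2 + 2*j**2*(2 + j)) + j = j + j**2 + 2*j**2*(2 + j))
(160 + (L(5) + 11)*5)**2 = (160 + (5*(1 + 2*5**2 + 5*5) + 11)*5)**2 = (160 + (5*(1 + 2*25 + 25) + 11)*5)**2 = (160 + (5*(1 + 50 + 25) + 11)*5)**2 = (160 + (5*76 + 11)*5)**2 = (160 + (380 + 11)*5)**2 = (160 + 391*5)**2 = (160 + 1955)**2 = 2115**2 = 4473225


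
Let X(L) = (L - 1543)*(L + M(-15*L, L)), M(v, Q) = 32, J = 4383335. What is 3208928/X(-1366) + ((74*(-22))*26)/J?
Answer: 631888551096/773181640955 ≈ 0.81726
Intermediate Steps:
X(L) = (-1543 + L)*(32 + L) (X(L) = (L - 1543)*(L + 32) = (-1543 + L)*(32 + L))
3208928/X(-1366) + ((74*(-22))*26)/J = 3208928/(-49376 + (-1366)**2 - 1511*(-1366)) + ((74*(-22))*26)/4383335 = 3208928/(-49376 + 1865956 + 2064026) - 1628*26*(1/4383335) = 3208928/3880606 - 42328*1/4383335 = 3208928*(1/3880606) - 3848/398485 = 1604464/1940303 - 3848/398485 = 631888551096/773181640955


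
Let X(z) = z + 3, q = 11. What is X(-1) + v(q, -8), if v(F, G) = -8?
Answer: -6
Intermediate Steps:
X(z) = 3 + z
X(-1) + v(q, -8) = (3 - 1) - 8 = 2 - 8 = -6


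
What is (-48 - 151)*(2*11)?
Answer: -4378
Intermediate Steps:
(-48 - 151)*(2*11) = -199*22 = -4378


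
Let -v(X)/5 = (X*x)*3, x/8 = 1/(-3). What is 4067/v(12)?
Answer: 4067/480 ≈ 8.4729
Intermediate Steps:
x = -8/3 (x = 8/(-3) = 8*(-1/3) = -8/3 ≈ -2.6667)
v(X) = 40*X (v(X) = -5*X*(-8/3)*3 = -5*(-8*X/3)*3 = -(-40)*X = 40*X)
4067/v(12) = 4067/((40*12)) = 4067/480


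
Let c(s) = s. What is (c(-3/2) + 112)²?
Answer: 48841/4 ≈ 12210.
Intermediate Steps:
(c(-3/2) + 112)² = (-3/2 + 112)² = (221/2)² = 48841/4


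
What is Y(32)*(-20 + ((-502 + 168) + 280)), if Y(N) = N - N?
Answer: 0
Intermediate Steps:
Y(N) = 0
Y(32)*(-20 + ((-502 + 168) + 280)) = 0*(-20 + ((-502 + 168) + 280)) = 0*(-20 + (-334 + 280)) = 0*(-20 - 54) = 0*(-74) = 0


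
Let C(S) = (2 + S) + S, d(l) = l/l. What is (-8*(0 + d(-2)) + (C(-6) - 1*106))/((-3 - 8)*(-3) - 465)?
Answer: 31/108 ≈ 0.28704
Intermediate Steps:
d(l) = 1
C(S) = 2 + 2*S
(-8*(0 + d(-2)) + (C(-6) - 1*106))/((-3 - 8)*(-3) - 465) = (-8*(0 + 1) + ((2 + 2*(-6)) - 1*106))/((-3 - 8)*(-3) - 465) = (-8*1 + ((2 - 12) - 106))/(-11*(-3) - 465) = (-8 + (-10 - 106))/(33 - 465) = (-8 - 116)/(-432) = -124*(-1/432) = 31/108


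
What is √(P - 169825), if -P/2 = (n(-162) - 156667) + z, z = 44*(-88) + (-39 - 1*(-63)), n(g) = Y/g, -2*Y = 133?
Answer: √48990154/18 ≈ 388.85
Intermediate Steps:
Y = -133/2 (Y = -½*133 = -133/2 ≈ -66.500)
n(g) = -133/(2*g)
z = -3848 (z = -3872 + (-39 + 63) = -3872 + 24 = -3848)
P = 52006727/162 (P = -2*((-133/2/(-162) - 156667) - 3848) = -2*((-133/2*(-1/162) - 156667) - 3848) = -2*((133/324 - 156667) - 3848) = -2*(-50759975/324 - 3848) = -2*(-52006727/324) = 52006727/162 ≈ 3.2103e+5)
√(P - 169825) = √(52006727/162 - 169825) = √(24495077/162) = √48990154/18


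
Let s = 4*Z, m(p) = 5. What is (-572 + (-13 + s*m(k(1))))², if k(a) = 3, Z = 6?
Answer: 216225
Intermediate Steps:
s = 24 (s = 4*6 = 24)
(-572 + (-13 + s*m(k(1))))² = (-572 + (-13 + 24*5))² = (-572 + (-13 + 120))² = (-572 + 107)² = (-465)² = 216225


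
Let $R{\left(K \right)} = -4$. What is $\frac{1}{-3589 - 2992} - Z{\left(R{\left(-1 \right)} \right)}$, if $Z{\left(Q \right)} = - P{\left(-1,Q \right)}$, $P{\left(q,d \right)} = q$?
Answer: $- \frac{6582}{6581} \approx -1.0002$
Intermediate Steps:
$Z{\left(Q \right)} = 1$ ($Z{\left(Q \right)} = \left(-1\right) \left(-1\right) = 1$)
$\frac{1}{-3589 - 2992} - Z{\left(R{\left(-1 \right)} \right)} = \frac{1}{-3589 - 2992} - 1 = \frac{1}{-6581} - 1 = - \frac{1}{6581} - 1 = - \frac{6582}{6581}$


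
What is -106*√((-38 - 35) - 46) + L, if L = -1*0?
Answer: -106*I*√119 ≈ -1156.3*I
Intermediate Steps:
L = 0
-106*√((-38 - 35) - 46) + L = -106*√((-38 - 35) - 46) + 0 = -106*√(-73 - 46) + 0 = -106*I*√119 + 0 = -106*I*√119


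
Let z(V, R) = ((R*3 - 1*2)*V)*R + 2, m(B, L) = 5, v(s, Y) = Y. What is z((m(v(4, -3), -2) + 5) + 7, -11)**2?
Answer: 42863209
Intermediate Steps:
z(V, R) = 2 + R*V*(-2 + 3*R) (z(V, R) = ((3*R - 2)*V)*R + 2 = ((-2 + 3*R)*V)*R + 2 = (V*(-2 + 3*R))*R + 2 = R*V*(-2 + 3*R) + 2 = 2 + R*V*(-2 + 3*R))
z((m(v(4, -3), -2) + 5) + 7, -11)**2 = (2 - 2*(-11)*((5 + 5) + 7) + 3*((5 + 5) + 7)*(-11)**2)**2 = (2 - 2*(-11)*(10 + 7) + 3*(10 + 7)*121)**2 = (2 - 2*(-11)*17 + 3*17*121)**2 = (2 + 374 + 6171)**2 = 6547**2 = 42863209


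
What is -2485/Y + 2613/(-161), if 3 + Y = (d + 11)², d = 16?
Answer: -2297123/116886 ≈ -19.653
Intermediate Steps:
Y = 726 (Y = -3 + (16 + 11)² = -3 + 27² = -3 + 729 = 726)
-2485/Y + 2613/(-161) = -2485/726 + 2613/(-161) = -2485*1/726 + 2613*(-1/161) = -2485/726 - 2613/161 = -2297123/116886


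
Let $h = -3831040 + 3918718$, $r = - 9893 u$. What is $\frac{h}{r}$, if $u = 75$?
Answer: $- \frac{29226}{247325} \approx -0.11817$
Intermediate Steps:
$r = -741975$ ($r = \left(-9893\right) 75 = -741975$)
$h = 87678$
$\frac{h}{r} = \frac{87678}{-741975} = 87678 \left(- \frac{1}{741975}\right) = - \frac{29226}{247325}$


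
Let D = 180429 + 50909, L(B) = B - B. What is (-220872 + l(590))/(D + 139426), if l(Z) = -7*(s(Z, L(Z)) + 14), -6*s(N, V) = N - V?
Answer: -660845/1112292 ≈ -0.59413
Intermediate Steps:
L(B) = 0
D = 231338
s(N, V) = -N/6 + V/6 (s(N, V) = -(N - V)/6 = -N/6 + V/6)
l(Z) = -98 + 7*Z/6 (l(Z) = -7*((-Z/6 + (1/6)*0) + 14) = -7*((-Z/6 + 0) + 14) = -7*(-Z/6 + 14) = -7*(14 - Z/6) = -98 + 7*Z/6)
(-220872 + l(590))/(D + 139426) = (-220872 + (-98 + (7/6)*590))/(231338 + 139426) = (-220872 + (-98 + 2065/3))/370764 = (-220872 + 1771/3)*(1/370764) = -660845/3*1/370764 = -660845/1112292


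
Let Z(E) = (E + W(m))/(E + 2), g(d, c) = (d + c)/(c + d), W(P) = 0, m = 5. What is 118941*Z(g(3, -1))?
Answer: 39647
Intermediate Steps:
g(d, c) = 1 (g(d, c) = (c + d)/(c + d) = 1)
Z(E) = E/(2 + E) (Z(E) = (E + 0)/(E + 2) = E/(2 + E))
118941*Z(g(3, -1)) = 118941*(1/(2 + 1)) = 118941*(1/3) = 118941*(1*(⅓)) = 118941*(⅓) = 39647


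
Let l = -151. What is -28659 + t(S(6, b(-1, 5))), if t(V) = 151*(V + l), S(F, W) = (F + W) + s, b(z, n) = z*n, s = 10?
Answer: -49799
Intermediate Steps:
b(z, n) = n*z
S(F, W) = 10 + F + W (S(F, W) = (F + W) + 10 = 10 + F + W)
t(V) = -22801 + 151*V (t(V) = 151*(V - 151) = 151*(-151 + V) = -22801 + 151*V)
-28659 + t(S(6, b(-1, 5))) = -28659 + (-22801 + 151*(10 + 6 + 5*(-1))) = -28659 + (-22801 + 151*(10 + 6 - 5)) = -28659 + (-22801 + 151*11) = -28659 + (-22801 + 1661) = -28659 - 21140 = -49799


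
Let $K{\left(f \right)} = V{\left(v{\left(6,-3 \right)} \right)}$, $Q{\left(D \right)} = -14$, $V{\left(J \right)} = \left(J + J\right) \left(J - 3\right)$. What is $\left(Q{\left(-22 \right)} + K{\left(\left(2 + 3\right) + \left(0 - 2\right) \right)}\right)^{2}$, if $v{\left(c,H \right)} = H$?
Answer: $484$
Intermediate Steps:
$V{\left(J \right)} = 2 J \left(-3 + J\right)$
$K{\left(f \right)} = 36$ ($K{\left(f \right)} = 2 \left(-3\right) \left(-3 - 3\right) = 2 \left(-3\right) \left(-6\right) = 36$)
$\left(Q{\left(-22 \right)} + K{\left(\left(2 + 3\right) + \left(0 - 2\right) \right)}\right)^{2} = \left(-14 + 36\right)^{2} = 22^{2} = 484$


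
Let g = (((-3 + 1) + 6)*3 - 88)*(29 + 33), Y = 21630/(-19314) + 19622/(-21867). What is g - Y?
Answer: -2986802593/634143 ≈ -4710.0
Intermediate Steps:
Y = -1279223/634143 (Y = 21630*(-1/19314) + 19622*(-1/21867) = -3605/3219 - 19622/21867 = -1279223/634143 ≈ -2.0172)
g = -4712 (g = ((-2 + 6)*3 - 88)*62 = (4*3 - 88)*62 = (12 - 88)*62 = -76*62 = -4712)
g - Y = -4712 - 1*(-1279223/634143) = -4712 + 1279223/634143 = -2986802593/634143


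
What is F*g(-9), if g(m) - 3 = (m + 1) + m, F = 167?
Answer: -2338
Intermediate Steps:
g(m) = 4 + 2*m (g(m) = 3 + ((m + 1) + m) = 3 + ((1 + m) + m) = 3 + (1 + 2*m) = 4 + 2*m)
F*g(-9) = 167*(4 + 2*(-9)) = 167*(4 - 18) = 167*(-14) = -2338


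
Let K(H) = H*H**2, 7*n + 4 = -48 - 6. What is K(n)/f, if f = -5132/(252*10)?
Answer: 17560080/62867 ≈ 279.32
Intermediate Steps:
n = -58/7 (n = -4/7 + (-48 - 6)/7 = -4/7 + (1/7)*(-54) = -4/7 - 54/7 = -58/7 ≈ -8.2857)
K(H) = H**3
f = -1283/630 (f = -5132/2520 = -5132*1/2520 = -1283/630 ≈ -2.0365)
K(n)/f = (-58/7)**3/(-1283/630) = -195112/343*(-630/1283) = 17560080/62867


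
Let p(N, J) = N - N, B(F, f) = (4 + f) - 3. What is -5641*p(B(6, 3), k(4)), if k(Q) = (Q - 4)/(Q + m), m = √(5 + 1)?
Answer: 0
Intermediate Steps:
m = √6 ≈ 2.4495
B(F, f) = 1 + f
k(Q) = (-4 + Q)/(Q + √6) (k(Q) = (Q - 4)/(Q + √6) = (-4 + Q)/(Q + √6))
p(N, J) = 0
-5641*p(B(6, 3), k(4)) = -5641*0 = 0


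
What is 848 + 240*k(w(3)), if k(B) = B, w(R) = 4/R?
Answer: 1168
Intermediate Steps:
848 + 240*k(w(3)) = 848 + 240*(4/3) = 848 + 320 = 1168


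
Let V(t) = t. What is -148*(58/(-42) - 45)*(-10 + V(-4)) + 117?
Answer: -287953/3 ≈ -95984.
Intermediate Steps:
-148*(58/(-42) - 45)*(-10 + V(-4)) + 117 = -148*(58/(-42) - 45)*(-10 - 4) + 117 = -148*(58*(-1/42) - 45)*(-14) + 117 = -148*(-29/21 - 45)*(-14) + 117 = -(-144152)*(-14)/21 + 117 = -148*1948/3 + 117 = -288304/3 + 117 = -287953/3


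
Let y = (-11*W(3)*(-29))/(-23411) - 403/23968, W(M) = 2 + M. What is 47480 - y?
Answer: 26641780646633/561114848 ≈ 47480.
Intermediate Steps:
y = -47663593/561114848 (y = (-11*(2 + 3)*(-29))/(-23411) - 403/23968 = (-11*5*(-29))*(-1/23411) - 403*1/23968 = -55*(-29)*(-1/23411) - 403/23968 = 1595*(-1/23411) - 403/23968 = -1595/23411 - 403/23968 = -47663593/561114848 ≈ -0.084944)
47480 - y = 47480 - 1*(-47663593/561114848) = 47480 + 47663593/561114848 = 26641780646633/561114848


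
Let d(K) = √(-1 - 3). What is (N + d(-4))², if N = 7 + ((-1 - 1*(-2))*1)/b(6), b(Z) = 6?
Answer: 1705/36 + 86*I/3 ≈ 47.361 + 28.667*I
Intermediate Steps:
d(K) = 2*I (d(K) = √(-4) = 2*I)
N = 43/6 (N = 7 + ((-1 - 1*(-2))*1)/6 = 7 + ((-1 + 2)*1)*(⅙) = 7 + (1*1)*(⅙) = 7 + 1*(⅙) = 7 + ⅙ = 43/6 ≈ 7.1667)
(N + d(-4))² = (43/6 + 2*I)²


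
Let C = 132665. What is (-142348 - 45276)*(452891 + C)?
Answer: -109864358944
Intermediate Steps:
(-142348 - 45276)*(452891 + C) = (-142348 - 45276)*(452891 + 132665) = -187624*585556 = -109864358944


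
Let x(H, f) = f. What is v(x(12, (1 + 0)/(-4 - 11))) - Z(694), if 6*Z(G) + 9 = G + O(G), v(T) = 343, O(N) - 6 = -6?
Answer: 1373/6 ≈ 228.83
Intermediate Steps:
O(N) = 0 (O(N) = 6 - 6 = 0)
Z(G) = -3/2 + G/6 (Z(G) = -3/2 + (G + 0)/6 = -3/2 + G/6)
v(x(12, (1 + 0)/(-4 - 11))) - Z(694) = 343 - (-3/2 + (1/6)*694) = 343 - (-3/2 + 347/3) = 343 - 1*685/6 = 343 - 685/6 = 1373/6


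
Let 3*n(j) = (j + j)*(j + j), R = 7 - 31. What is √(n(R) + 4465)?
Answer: √5233 ≈ 72.339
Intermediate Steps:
R = -24
n(j) = 4*j²/3 (n(j) = ((j + j)*(j + j))/3 = ((2*j)*(2*j))/3 = (4*j²)/3 = 4*j²/3)
√(n(R) + 4465) = √((4/3)*(-24)² + 4465) = √((4/3)*576 + 4465) = √(768 + 4465) = √5233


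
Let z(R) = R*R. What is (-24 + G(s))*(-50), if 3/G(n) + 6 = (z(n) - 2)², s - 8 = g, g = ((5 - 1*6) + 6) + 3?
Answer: 7741185/6451 ≈ 1200.0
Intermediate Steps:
z(R) = R²
g = 8 (g = ((5 - 6) + 6) + 3 = (-1 + 6) + 3 = 5 + 3 = 8)
s = 16 (s = 8 + 8 = 16)
G(n) = 3/(-6 + (-2 + n²)²) (G(n) = 3/(-6 + (n² - 2)²) = 3/(-6 + (-2 + n²)²))
(-24 + G(s))*(-50) = (-24 + 3/(-6 + (-2 + 16²)²))*(-50) = (-24 + 3/(-6 + (-2 + 256)²))*(-50) = (-24 + 3/(-6 + 254²))*(-50) = (-24 + 3/(-6 + 64516))*(-50) = (-24 + 3/64510)*(-50) = -1548237/64510*(-50) = 7741185/6451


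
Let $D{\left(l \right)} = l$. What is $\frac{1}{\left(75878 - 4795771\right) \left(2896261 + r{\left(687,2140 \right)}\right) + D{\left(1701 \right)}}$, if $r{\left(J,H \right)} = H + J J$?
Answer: $- \frac{1}{15907785768709} \approx -6.2862 \cdot 10^{-14}$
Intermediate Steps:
$r{\left(J,H \right)} = H + J^{2}$
$\frac{1}{\left(75878 - 4795771\right) \left(2896261 + r{\left(687,2140 \right)}\right) + D{\left(1701 \right)}} = \frac{1}{\left(75878 - 4795771\right) \left(2896261 + \left(2140 + 687^{2}\right)\right) + 1701} = \frac{1}{- 4719893 \left(2896261 + \left(2140 + 471969\right)\right) + 1701} = \frac{1}{- 4719893 \left(2896261 + 474109\right) + 1701} = \frac{1}{\left(-4719893\right) 3370370 + 1701} = \frac{1}{-15907785770410 + 1701} = \frac{1}{-15907785768709} = - \frac{1}{15907785768709}$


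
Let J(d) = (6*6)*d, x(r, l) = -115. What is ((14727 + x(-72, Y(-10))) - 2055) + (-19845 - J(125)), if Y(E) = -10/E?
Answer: -11788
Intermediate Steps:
J(d) = 36*d
((14727 + x(-72, Y(-10))) - 2055) + (-19845 - J(125)) = ((14727 - 115) - 2055) + (-19845 - 36*125) = (14612 - 2055) + (-19845 - 1*4500) = 12557 + (-19845 - 4500) = 12557 - 24345 = -11788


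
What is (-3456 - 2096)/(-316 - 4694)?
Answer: 2776/2505 ≈ 1.1082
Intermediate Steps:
(-3456 - 2096)/(-316 - 4694) = -5552/(-5010) = -5552*(-1/5010) = 2776/2505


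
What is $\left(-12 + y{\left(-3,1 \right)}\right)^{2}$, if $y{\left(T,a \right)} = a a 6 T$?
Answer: $900$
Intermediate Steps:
$y{\left(T,a \right)} = 6 T a^{2}$ ($y{\left(T,a \right)} = a^{2} \cdot 6 T = 6 a^{2} T = 6 T a^{2}$)
$\left(-12 + y{\left(-3,1 \right)}\right)^{2} = \left(-12 + 6 \left(-3\right) 1^{2}\right)^{2} = \left(-12 + 6 \left(-3\right) 1\right)^{2} = \left(-12 - 18\right)^{2} = \left(-30\right)^{2} = 900$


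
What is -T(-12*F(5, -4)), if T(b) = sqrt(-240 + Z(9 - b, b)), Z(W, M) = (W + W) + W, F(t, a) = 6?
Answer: -sqrt(3) ≈ -1.7320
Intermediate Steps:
Z(W, M) = 3*W (Z(W, M) = 2*W + W = 3*W)
T(b) = sqrt(-213 - 3*b) (T(b) = sqrt(-240 + 3*(9 - b)) = sqrt(-240 + (27 - 3*b)) = sqrt(-213 - 3*b))
-T(-12*F(5, -4)) = -sqrt(-213 - (-36)*6) = -sqrt(-213 - 3*(-72)) = -sqrt(-213 + 216) = -sqrt(3)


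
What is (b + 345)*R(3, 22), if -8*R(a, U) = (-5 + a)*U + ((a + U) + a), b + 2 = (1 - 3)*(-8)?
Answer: 718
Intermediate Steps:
b = 14 (b = -2 + (1 - 3)*(-8) = -2 - 2*(-8) = -2 + 16 = 14)
R(a, U) = -a/4 - U/8 - U*(-5 + a)/8 (R(a, U) = -((-5 + a)*U + ((a + U) + a))/8 = -(U*(-5 + a) + ((U + a) + a))/8 = -(U*(-5 + a) + (U + 2*a))/8 = -(U + 2*a + U*(-5 + a))/8 = -a/4 - U/8 - U*(-5 + a)/8)
(b + 345)*R(3, 22) = (14 + 345)*((½)*22 - ¼*3 - ⅛*22*3) = 359*(11 - ¾ - 33/4) = 359*2 = 718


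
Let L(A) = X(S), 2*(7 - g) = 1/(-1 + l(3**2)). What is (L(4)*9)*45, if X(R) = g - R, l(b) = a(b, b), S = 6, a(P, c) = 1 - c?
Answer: 855/2 ≈ 427.50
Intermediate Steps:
l(b) = 1 - b
g = 127/18 (g = 7 - 1/(2*(-1 + (1 - 1*3**2))) = 7 - 1/(2*(-1 + (1 - 1*9))) = 7 - 1/(2*(-1 + (1 - 9))) = 7 - 1/(2*(-1 - 8)) = 7 - 1/2/(-9) = 7 - 1/2*(-1/9) = 7 + 1/18 = 127/18 ≈ 7.0556)
X(R) = 127/18 - R
L(A) = 19/18 (L(A) = 127/18 - 1*6 = 127/18 - 6 = 19/18)
(L(4)*9)*45 = ((19/18)*9)*45 = (19/2)*45 = 855/2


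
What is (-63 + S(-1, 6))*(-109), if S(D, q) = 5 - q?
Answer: 6976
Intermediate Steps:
(-63 + S(-1, 6))*(-109) = (-63 + (5 - 1*6))*(-109) = (-63 + (5 - 6))*(-109) = (-63 - 1)*(-109) = -64*(-109) = 6976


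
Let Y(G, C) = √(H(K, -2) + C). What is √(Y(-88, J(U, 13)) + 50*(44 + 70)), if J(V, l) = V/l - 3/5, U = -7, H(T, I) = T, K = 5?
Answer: √(24082500 + 65*√16315)/65 ≈ 75.511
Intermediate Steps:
J(V, l) = -⅗ + V/l (J(V, l) = V/l - 3*⅕ = V/l - ⅗ = -⅗ + V/l)
Y(G, C) = √(5 + C)
√(Y(-88, J(U, 13)) + 50*(44 + 70)) = √(√(5 + (-⅗ - 7/13)) + 50*(44 + 70)) = √(√(5 + (-⅗ - 7*1/13)) + 50*114) = √(√(5 + (-⅗ - 7/13)) + 5700) = √(√(5 - 74/65) + 5700) = √(√(251/65) + 5700) = √(√16315/65 + 5700) = √(5700 + √16315/65)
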